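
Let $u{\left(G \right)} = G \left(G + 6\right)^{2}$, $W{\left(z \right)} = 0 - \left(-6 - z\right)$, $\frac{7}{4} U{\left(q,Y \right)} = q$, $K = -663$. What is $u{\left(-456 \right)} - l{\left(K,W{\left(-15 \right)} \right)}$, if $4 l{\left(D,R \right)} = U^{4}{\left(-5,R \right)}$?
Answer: $- \frac{221708380000}{2401} \approx -9.234 \cdot 10^{7}$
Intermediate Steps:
$U{\left(q,Y \right)} = \frac{4 q}{7}$
$W{\left(z \right)} = 6 + z$ ($W{\left(z \right)} = 0 + \left(6 + z\right) = 6 + z$)
$u{\left(G \right)} = G \left(6 + G\right)^{2}$
$l{\left(D,R \right)} = \frac{40000}{2401}$ ($l{\left(D,R \right)} = \frac{\left(\frac{4}{7} \left(-5\right)\right)^{4}}{4} = \frac{\left(- \frac{20}{7}\right)^{4}}{4} = \frac{1}{4} \cdot \frac{160000}{2401} = \frac{40000}{2401}$)
$u{\left(-456 \right)} - l{\left(K,W{\left(-15 \right)} \right)} = - 456 \left(6 - 456\right)^{2} - \frac{40000}{2401} = - 456 \left(-450\right)^{2} - \frac{40000}{2401} = \left(-456\right) 202500 - \frac{40000}{2401} = -92340000 - \frac{40000}{2401} = - \frac{221708380000}{2401}$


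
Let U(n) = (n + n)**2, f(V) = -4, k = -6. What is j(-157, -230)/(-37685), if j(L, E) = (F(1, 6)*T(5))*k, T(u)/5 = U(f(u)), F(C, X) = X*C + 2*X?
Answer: 6912/7537 ≈ 0.91708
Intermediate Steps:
F(C, X) = 2*X + C*X (F(C, X) = C*X + 2*X = 2*X + C*X)
U(n) = 4*n**2 (U(n) = (2*n)**2 = 4*n**2)
T(u) = 320 (T(u) = 5*(4*(-4)**2) = 5*(4*16) = 5*64 = 320)
j(L, E) = -34560 (j(L, E) = ((6*(2 + 1))*320)*(-6) = ((6*3)*320)*(-6) = (18*320)*(-6) = 5760*(-6) = -34560)
j(-157, -230)/(-37685) = -34560/(-37685) = -34560*(-1/37685) = 6912/7537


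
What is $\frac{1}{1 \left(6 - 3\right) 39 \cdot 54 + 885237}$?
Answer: $\frac{1}{891555} \approx 1.1216 \cdot 10^{-6}$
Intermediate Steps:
$\frac{1}{1 \left(6 - 3\right) 39 \cdot 54 + 885237} = \frac{1}{1 \cdot 3 \cdot 39 \cdot 54 + 885237} = \frac{1}{3 \cdot 39 \cdot 54 + 885237} = \frac{1}{117 \cdot 54 + 885237} = \frac{1}{6318 + 885237} = \frac{1}{891555}$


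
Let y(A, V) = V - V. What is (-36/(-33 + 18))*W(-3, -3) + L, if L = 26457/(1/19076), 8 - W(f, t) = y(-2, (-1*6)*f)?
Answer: 2523468756/5 ≈ 5.0469e+8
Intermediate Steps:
y(A, V) = 0
W(f, t) = 8 (W(f, t) = 8 - 1*0 = 8 + 0 = 8)
L = 504693732 (L = 26457/(1/19076) = 26457*19076 = 504693732)
(-36/(-33 + 18))*W(-3, -3) + L = (-36/(-33 + 18))*8 + 504693732 = (-36/(-15))*8 + 504693732 = -1/15*(-36)*8 + 504693732 = (12/5)*8 + 504693732 = 96/5 + 504693732 = 2523468756/5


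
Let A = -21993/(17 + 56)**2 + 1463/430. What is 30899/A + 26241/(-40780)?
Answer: -2887436061251183/67721837140 ≈ -42637.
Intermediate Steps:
A = -1660663/2291470 (A = -21993/(73**2) + 1463*(1/430) = -21993/5329 + 1463/430 = -1660663/2291470 ≈ -0.72472)
30899/A + 26241/(-40780) = 30899/(-1660663/2291470) + 26241/(-40780) = 30899*(-2291470/1660663) + 26241*(-1/40780) = -70804131530/1660663 - 26241/40780 = -2887436061251183/67721837140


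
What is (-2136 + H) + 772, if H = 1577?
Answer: 213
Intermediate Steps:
(-2136 + H) + 772 = (-2136 + 1577) + 772 = -559 + 772 = 213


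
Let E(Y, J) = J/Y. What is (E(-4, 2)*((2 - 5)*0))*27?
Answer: 0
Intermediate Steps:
(E(-4, 2)*((2 - 5)*0))*27 = ((2/(-4))*((2 - 5)*0))*27 = ((2*(-¼))*(-3*0))*27 = -½*0*27 = 0*27 = 0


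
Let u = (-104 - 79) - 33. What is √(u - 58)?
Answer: I*√274 ≈ 16.553*I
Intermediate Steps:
u = -216 (u = -183 - 33 = -216)
√(u - 58) = √(-216 - 58) = √(-274) = I*√274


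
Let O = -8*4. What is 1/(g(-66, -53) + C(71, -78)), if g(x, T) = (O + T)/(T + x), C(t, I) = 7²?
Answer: 7/348 ≈ 0.020115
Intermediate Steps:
C(t, I) = 49
O = -32
g(x, T) = (-32 + T)/(T + x)
1/(g(-66, -53) + C(71, -78)) = 1/((-32 - 53)/(-53 - 66) + 49) = 1/(-85/(-119) + 49) = 1/(-1/119*(-85) + 49) = 1/(5/7 + 49) = 1/(348/7) = 7/348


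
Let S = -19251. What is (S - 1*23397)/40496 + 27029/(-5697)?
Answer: -167191505/28838214 ≈ -5.7976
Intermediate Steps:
(S - 1*23397)/40496 + 27029/(-5697) = (-19251 - 1*23397)/40496 + 27029/(-5697) = (-19251 - 23397)*(1/40496) + 27029*(-1/5697) = -42648*1/40496 - 27029/5697 = -5331/5062 - 27029/5697 = -167191505/28838214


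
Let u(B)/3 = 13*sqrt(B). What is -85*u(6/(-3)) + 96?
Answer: 96 - 3315*I*sqrt(2) ≈ 96.0 - 4688.1*I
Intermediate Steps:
u(B) = 39*sqrt(B) (u(B) = 3*(13*sqrt(B)) = 39*sqrt(B))
-85*u(6/(-3)) + 96 = -3315*sqrt(6/(-3)) + 96 = -3315*sqrt(6*(-1/3)) + 96 = -3315*sqrt(-2) + 96 = -3315*I*sqrt(2) + 96 = 96 - 3315*I*sqrt(2)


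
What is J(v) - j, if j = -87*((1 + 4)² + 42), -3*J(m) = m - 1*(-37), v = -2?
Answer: 17452/3 ≈ 5817.3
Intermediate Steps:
J(m) = -37/3 - m/3 (J(m) = -(m - 1*(-37))/3 = -(m + 37)/3 = -(37 + m)/3 = -37/3 - m/3)
j = -5829 (j = -87*(5² + 42) = -87*(25 + 42) = -87*67 = -5829)
J(v) - j = (-37/3 - ⅓*(-2)) - 1*(-5829) = (-37/3 + ⅔) + 5829 = -35/3 + 5829 = 17452/3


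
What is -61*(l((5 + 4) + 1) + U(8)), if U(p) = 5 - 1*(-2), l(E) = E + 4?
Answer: -1281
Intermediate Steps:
l(E) = 4 + E
U(p) = 7 (U(p) = 5 + 2 = 7)
-61*(l((5 + 4) + 1) + U(8)) = -61*((4 + ((5 + 4) + 1)) + 7) = -61*((4 + (9 + 1)) + 7) = -61*((4 + 10) + 7) = -61*(14 + 7) = -61*21 = -1281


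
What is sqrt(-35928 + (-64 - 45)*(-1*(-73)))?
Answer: I*sqrt(43885) ≈ 209.49*I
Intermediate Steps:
sqrt(-35928 + (-64 - 45)*(-1*(-73))) = sqrt(-35928 - 109*73) = sqrt(-35928 - 7957) = sqrt(-43885) = I*sqrt(43885)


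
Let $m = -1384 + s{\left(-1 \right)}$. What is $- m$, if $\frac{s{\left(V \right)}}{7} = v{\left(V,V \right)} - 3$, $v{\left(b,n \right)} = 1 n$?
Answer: $1412$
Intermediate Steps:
$v{\left(b,n \right)} = n$
$s{\left(V \right)} = -21 + 7 V$ ($s{\left(V \right)} = 7 \left(V - 3\right) = 7 \left(-3 + V\right) = -21 + 7 V$)
$m = -1412$ ($m = -1384 + \left(-21 + 7 \left(-1\right)\right) = -1384 - 28 = -1412$)
$- m = \left(-1\right) \left(-1412\right) = 1412$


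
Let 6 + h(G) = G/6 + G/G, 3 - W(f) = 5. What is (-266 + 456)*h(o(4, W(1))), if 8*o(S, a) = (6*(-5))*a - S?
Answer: -2185/3 ≈ -728.33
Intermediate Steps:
W(f) = -2 (W(f) = 3 - 1*5 = 3 - 5 = -2)
o(S, a) = -15*a/4 - S/8 (o(S, a) = ((6*(-5))*a - S)/8 = (-30*a - S)/8 = (-S - 30*a)/8 = -15*a/4 - S/8)
h(G) = -5 + G/6 (h(G) = -6 + (G/6 + G/G) = -6 + (G*(⅙) + 1) = -6 + (G/6 + 1) = -6 + (1 + G/6) = -5 + G/6)
(-266 + 456)*h(o(4, W(1))) = (-266 + 456)*(-5 + (-15/4*(-2) - ⅛*4)/6) = 190*(-5 + (15/2 - ½)/6) = 190*(-5 + (⅙)*7) = 190*(-5 + 7/6) = 190*(-23/6) = -2185/3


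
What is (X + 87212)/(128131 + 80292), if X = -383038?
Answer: -295826/208423 ≈ -1.4194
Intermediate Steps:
(X + 87212)/(128131 + 80292) = (-383038 + 87212)/(128131 + 80292) = -295826/208423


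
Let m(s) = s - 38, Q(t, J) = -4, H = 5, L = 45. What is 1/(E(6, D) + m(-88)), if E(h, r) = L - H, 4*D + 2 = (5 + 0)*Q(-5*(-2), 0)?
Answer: -1/86 ≈ -0.011628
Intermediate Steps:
D = -11/2 (D = -½ + ((5 + 0)*(-4))/4 = -½ + (5*(-4))/4 = -½ + (¼)*(-20) = -½ - 5 = -11/2 ≈ -5.5000)
m(s) = -38 + s
E(h, r) = 40 (E(h, r) = 45 - 1*5 = 45 - 5 = 40)
1/(E(6, D) + m(-88)) = 1/(40 + (-38 - 88)) = 1/(40 - 126) = 1/(-86) = -1/86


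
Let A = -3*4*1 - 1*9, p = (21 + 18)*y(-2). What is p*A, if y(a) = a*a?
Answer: -3276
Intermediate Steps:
y(a) = a²
p = 156 (p = (21 + 18)*(-2)² = 39*4 = 156)
A = -21 (A = -12*1 - 9 = -12 - 9 = -21)
p*A = 156*(-21) = -3276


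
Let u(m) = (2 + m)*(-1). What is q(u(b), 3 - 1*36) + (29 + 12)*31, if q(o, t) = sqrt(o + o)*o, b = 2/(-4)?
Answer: 1271 - 3*I*sqrt(3)/2 ≈ 1271.0 - 2.5981*I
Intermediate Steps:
b = -1/2 (b = 2*(-1/4) = -1/2 ≈ -0.50000)
u(m) = -2 - m
q(o, t) = sqrt(2)*o**(3/2) (q(o, t) = sqrt(2*o)*o = (sqrt(2)*sqrt(o))*o = sqrt(2)*o**(3/2))
q(u(b), 3 - 1*36) + (29 + 12)*31 = sqrt(2)*(-2 - 1*(-1/2))**(3/2) + (29 + 12)*31 = sqrt(2)*(-2 + 1/2)**(3/2) + 41*31 = sqrt(2)*(-3/2)**(3/2) + 1271 = sqrt(2)*(-3*I*sqrt(6)/4) + 1271 = -3*I*sqrt(3)/2 + 1271 = 1271 - 3*I*sqrt(3)/2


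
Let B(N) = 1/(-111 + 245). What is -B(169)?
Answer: -1/134 ≈ -0.0074627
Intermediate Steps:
B(N) = 1/134
-B(169) = -1*1/134 = -1/134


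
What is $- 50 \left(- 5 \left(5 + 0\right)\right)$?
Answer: $1250$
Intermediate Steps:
$- 50 \left(- 5 \left(5 + 0\right)\right) = - 50 \left(\left(-5\right) 5\right) = \left(-50\right) \left(-25\right) = 1250$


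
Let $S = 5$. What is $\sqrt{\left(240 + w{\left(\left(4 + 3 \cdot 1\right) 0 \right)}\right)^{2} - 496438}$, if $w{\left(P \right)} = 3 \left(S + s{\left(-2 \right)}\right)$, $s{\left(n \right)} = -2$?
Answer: $i \sqrt{434437} \approx 659.12 i$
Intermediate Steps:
$w{\left(P \right)} = 9$ ($w{\left(P \right)} = 3 \left(5 - 2\right) = 3 \cdot 3 = 9$)
$\sqrt{\left(240 + w{\left(\left(4 + 3 \cdot 1\right) 0 \right)}\right)^{2} - 496438} = \sqrt{\left(240 + 9\right)^{2} - 496438} = \sqrt{249^{2} - 496438} = \sqrt{62001 - 496438} = \sqrt{-434437} = i \sqrt{434437}$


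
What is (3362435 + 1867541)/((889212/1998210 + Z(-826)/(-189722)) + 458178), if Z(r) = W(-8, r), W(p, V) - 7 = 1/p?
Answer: 2643609201396076160/231596617842770307 ≈ 11.415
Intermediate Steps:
W(p, V) = 7 + 1/p
Z(r) = 55/8 (Z(r) = 7 + 1/(-8) = 7 - ⅛ = 55/8)
(3362435 + 1867541)/((889212/1998210 + Z(-826)/(-189722)) + 458178) = (3362435 + 1867541)/((889212/1998210 + (55/8)/(-189722)) + 458178) = 5229976/((889212*(1/1998210) + (55/8)*(-1/189722)) + 458178) = 5229976/((148202/333035 - 55/1517776) + 458178) = 5229976/(224919121827/505472530160 + 458178) = 5229976/(231596617842770307/505472530160) = 5229976*(505472530160/231596617842770307) = 2643609201396076160/231596617842770307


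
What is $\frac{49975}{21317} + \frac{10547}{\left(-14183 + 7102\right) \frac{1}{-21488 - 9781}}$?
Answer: $\frac{7030575619306}{150945677} \approx 46577.0$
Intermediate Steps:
$\frac{49975}{21317} + \frac{10547}{\left(-14183 + 7102\right) \frac{1}{-21488 - 9781}} = 49975 \cdot \frac{1}{21317} + \frac{10547}{\left(-7081\right) \frac{1}{-21488 - 9781}} = \frac{49975}{21317} + \frac{10547}{\left(-7081\right) \frac{1}{-21488 - 9781}} = \frac{49975}{21317} + \frac{10547}{\left(-7081\right) \frac{1}{-31269}} = \frac{49975}{21317} + \frac{10547}{\left(-7081\right) \left(- \frac{1}{31269}\right)} = \frac{49975}{21317} + \frac{10547}{\frac{7081}{31269}} = \frac{49975}{21317} + 10547 \cdot \frac{31269}{7081} = \frac{49975}{21317} + \frac{329794143}{7081} = \frac{7030575619306}{150945677}$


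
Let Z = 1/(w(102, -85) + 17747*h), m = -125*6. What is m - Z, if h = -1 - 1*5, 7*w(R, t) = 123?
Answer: -558938243/745251 ≈ -750.00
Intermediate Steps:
w(R, t) = 123/7 (w(R, t) = (1/7)*123 = 123/7)
h = -6 (h = -1 - 5 = -6)
m = -750
Z = -7/745251 (Z = 1/(123/7 + 17747*(-6)) = 1/(123/7 - 106482) = 1/(-745251/7) = -7/745251 ≈ -9.3928e-6)
m - Z = -750 - 1*(-7/745251) = -750 + 7/745251 = -558938243/745251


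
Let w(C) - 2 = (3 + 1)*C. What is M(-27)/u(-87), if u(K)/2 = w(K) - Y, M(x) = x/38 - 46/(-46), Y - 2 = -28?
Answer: -11/24320 ≈ -0.00045230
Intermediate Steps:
Y = -26 (Y = 2 - 28 = -26)
w(C) = 2 + 4*C (w(C) = 2 + (3 + 1)*C = 2 + 4*C)
M(x) = 1 + x/38 (M(x) = x*(1/38) - 46*(-1/46) = x/38 + 1 = 1 + x/38)
u(K) = 56 + 8*K (u(K) = 2*((2 + 4*K) - 1*(-26)) = 2*((2 + 4*K) + 26) = 2*(28 + 4*K) = 56 + 8*K)
M(-27)/u(-87) = (1 + (1/38)*(-27))/(56 + 8*(-87)) = (1 - 27/38)/(56 - 696) = (11/38)/(-640) = (11/38)*(-1/640) = -11/24320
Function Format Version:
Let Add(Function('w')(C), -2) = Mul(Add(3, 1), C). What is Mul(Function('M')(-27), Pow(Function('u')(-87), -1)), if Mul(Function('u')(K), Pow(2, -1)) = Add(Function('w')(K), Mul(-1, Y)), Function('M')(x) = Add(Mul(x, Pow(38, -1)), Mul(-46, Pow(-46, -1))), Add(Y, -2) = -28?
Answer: Rational(-11, 24320) ≈ -0.00045230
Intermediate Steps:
Y = -26 (Y = Add(2, -28) = -26)
Function('w')(C) = Add(2, Mul(4, C)) (Function('w')(C) = Add(2, Mul(Add(3, 1), C)) = Add(2, Mul(4, C)))
Function('M')(x) = Add(1, Mul(Rational(1, 38), x)) (Function('M')(x) = Add(Mul(x, Rational(1, 38)), Mul(-46, Rational(-1, 46))) = Add(Mul(Rational(1, 38), x), 1) = Add(1, Mul(Rational(1, 38), x)))
Function('u')(K) = Add(56, Mul(8, K)) (Function('u')(K) = Mul(2, Add(Add(2, Mul(4, K)), Mul(-1, -26))) = Mul(2, Add(Add(2, Mul(4, K)), 26)) = Mul(2, Add(28, Mul(4, K))) = Add(56, Mul(8, K)))
Mul(Function('M')(-27), Pow(Function('u')(-87), -1)) = Mul(Add(1, Mul(Rational(1, 38), -27)), Pow(Add(56, Mul(8, -87)), -1)) = Mul(Add(1, Rational(-27, 38)), Pow(Add(56, -696), -1)) = Mul(Rational(11, 38), Pow(-640, -1)) = Mul(Rational(11, 38), Rational(-1, 640)) = Rational(-11, 24320)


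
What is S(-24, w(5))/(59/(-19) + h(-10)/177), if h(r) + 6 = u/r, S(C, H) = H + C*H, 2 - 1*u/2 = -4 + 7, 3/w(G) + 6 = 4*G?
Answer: 1160235/738724 ≈ 1.5706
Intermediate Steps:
w(G) = 3/(-6 + 4*G)
u = -2 (u = 4 - 2*(-4 + 7) = 4 - 2*3 = 4 - 6 = -2)
h(r) = -6 - 2/r
S(-24, w(5))/(59/(-19) + h(-10)/177) = ((3/(2*(-3 + 2*5)))*(1 - 24))/(59/(-19) + (-6 - 2/(-10))/177) = ((3/(2*(-3 + 10)))*(-23))/(59*(-1/19) + (-6 - 2*(-1/10))*(1/177)) = (((3/2)/7)*(-23))/(-59/19 + (-6 + 1/5)*(1/177)) = (((3/2)*(1/7))*(-23))/(-59/19 - 29/5*1/177) = ((3/14)*(-23))/(-59/19 - 29/885) = -69/(14*(-52766/16815)) = -69/14*(-16815/52766) = 1160235/738724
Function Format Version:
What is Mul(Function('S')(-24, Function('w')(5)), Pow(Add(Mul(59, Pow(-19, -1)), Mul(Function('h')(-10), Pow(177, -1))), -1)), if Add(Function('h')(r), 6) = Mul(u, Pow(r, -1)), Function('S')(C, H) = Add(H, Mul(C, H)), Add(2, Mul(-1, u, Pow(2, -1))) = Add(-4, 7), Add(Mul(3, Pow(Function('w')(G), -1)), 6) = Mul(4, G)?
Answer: Rational(1160235, 738724) ≈ 1.5706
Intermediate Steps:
Function('w')(G) = Mul(3, Pow(Add(-6, Mul(4, G)), -1))
u = -2 (u = Add(4, Mul(-2, Add(-4, 7))) = Add(4, Mul(-2, 3)) = Add(4, -6) = -2)
Function('h')(r) = Add(-6, Mul(-2, Pow(r, -1)))
Mul(Function('S')(-24, Function('w')(5)), Pow(Add(Mul(59, Pow(-19, -1)), Mul(Function('h')(-10), Pow(177, -1))), -1)) = Mul(Mul(Mul(Rational(3, 2), Pow(Add(-3, Mul(2, 5)), -1)), Add(1, -24)), Pow(Add(Mul(59, Pow(-19, -1)), Mul(Add(-6, Mul(-2, Pow(-10, -1))), Pow(177, -1))), -1)) = Mul(Mul(Mul(Rational(3, 2), Pow(Add(-3, 10), -1)), -23), Pow(Add(Mul(59, Rational(-1, 19)), Mul(Add(-6, Mul(-2, Rational(-1, 10))), Rational(1, 177))), -1)) = Mul(Mul(Mul(Rational(3, 2), Pow(7, -1)), -23), Pow(Add(Rational(-59, 19), Mul(Add(-6, Rational(1, 5)), Rational(1, 177))), -1)) = Mul(Mul(Mul(Rational(3, 2), Rational(1, 7)), -23), Pow(Add(Rational(-59, 19), Mul(Rational(-29, 5), Rational(1, 177))), -1)) = Mul(Mul(Rational(3, 14), -23), Pow(Add(Rational(-59, 19), Rational(-29, 885)), -1)) = Mul(Rational(-69, 14), Pow(Rational(-52766, 16815), -1)) = Mul(Rational(-69, 14), Rational(-16815, 52766)) = Rational(1160235, 738724)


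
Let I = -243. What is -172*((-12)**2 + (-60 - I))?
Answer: -56244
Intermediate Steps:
-172*((-12)**2 + (-60 - I)) = -172*((-12)**2 + (-60 - 1*(-243))) = -172*(144 + (-60 + 243)) = -172*(144 + 183) = -172*327 = -56244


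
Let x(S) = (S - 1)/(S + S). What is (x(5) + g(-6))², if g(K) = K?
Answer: 784/25 ≈ 31.360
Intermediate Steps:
x(S) = (-1 + S)/(2*S) (x(S) = (-1 + S)/((2*S)) = (-1 + S)*(1/(2*S)) = (-1 + S)/(2*S))
(x(5) + g(-6))² = ((½)*(-1 + 5)/5 - 6)² = ((½)*(⅕)*4 - 6)² = (⅖ - 6)² = (-28/5)² = 784/25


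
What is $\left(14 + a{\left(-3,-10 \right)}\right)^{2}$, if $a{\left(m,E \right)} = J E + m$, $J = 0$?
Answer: $121$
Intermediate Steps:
$a{\left(m,E \right)} = m$ ($a{\left(m,E \right)} = 0 E + m = 0 + m = m$)
$\left(14 + a{\left(-3,-10 \right)}\right)^{2} = \left(14 - 3\right)^{2} = 11^{2} = 121$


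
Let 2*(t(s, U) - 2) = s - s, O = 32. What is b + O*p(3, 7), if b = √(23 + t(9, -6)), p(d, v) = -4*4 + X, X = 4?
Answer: -379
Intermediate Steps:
p(d, v) = -12 (p(d, v) = -4*4 + 4 = -16 + 4 = -12)
t(s, U) = 2 (t(s, U) = 2 + (s - s)/2 = 2 + (½)*0 = 2 + 0 = 2)
b = 5 (b = √(23 + 2) = √25 = 5)
b + O*p(3, 7) = 5 + 32*(-12) = 5 - 384 = -379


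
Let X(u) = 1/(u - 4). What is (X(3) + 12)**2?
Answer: 121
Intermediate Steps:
X(u) = 1/(-4 + u)
(X(3) + 12)**2 = (1/(-4 + 3) + 12)**2 = (1/(-1) + 12)**2 = (-1 + 12)**2 = 11**2 = 121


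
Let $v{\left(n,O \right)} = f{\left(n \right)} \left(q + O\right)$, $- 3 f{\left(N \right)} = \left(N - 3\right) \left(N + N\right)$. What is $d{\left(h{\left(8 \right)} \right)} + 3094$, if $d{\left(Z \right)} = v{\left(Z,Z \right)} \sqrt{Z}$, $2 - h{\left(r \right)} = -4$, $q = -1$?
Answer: $3094 - 60 \sqrt{6} \approx 2947.0$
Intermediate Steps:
$h{\left(r \right)} = 6$ ($h{\left(r \right)} = 2 - -4 = 2 + 4 = 6$)
$f{\left(N \right)} = - \frac{2 N \left(-3 + N\right)}{3}$ ($f{\left(N \right)} = - \frac{\left(N - 3\right) \left(N + N\right)}{3} = - \frac{\left(-3 + N\right) 2 N}{3} = - \frac{2 N \left(-3 + N\right)}{3}$)
$v{\left(n,O \right)} = \frac{2 n \left(-1 + O\right) \left(3 - n\right)}{3}$ ($v{\left(n,O \right)} = \frac{2 n \left(3 - n\right)}{3} \left(-1 + O\right) = \frac{2 n \left(-1 + O\right) \left(3 - n\right)}{3}$)
$d{\left(Z \right)} = - \frac{2 Z^{\frac{3}{2}} \left(-1 + Z\right) \left(-3 + Z\right)}{3}$ ($d{\left(Z \right)} = - \frac{2 Z \left(-1 + Z\right) \left(-3 + Z\right)}{3} \sqrt{Z} = - \frac{2 Z^{\frac{3}{2}} \left(-1 + Z\right) \left(-3 + Z\right)}{3}$)
$d{\left(h{\left(8 \right)} \right)} + 3094 = - \frac{2 \cdot 6^{\frac{3}{2}} \left(-1 + 6\right) \left(-3 + 6\right)}{3} + 3094 = \left(- \frac{2}{3}\right) 6 \sqrt{6} \cdot 5 \cdot 3 + 3094 = - 60 \sqrt{6} + 3094 = 3094 - 60 \sqrt{6}$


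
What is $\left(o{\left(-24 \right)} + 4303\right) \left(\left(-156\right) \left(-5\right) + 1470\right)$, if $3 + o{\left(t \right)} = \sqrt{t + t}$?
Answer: $9675000 + 9000 i \sqrt{3} \approx 9.675 \cdot 10^{6} + 15588.0 i$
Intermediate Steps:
$o{\left(t \right)} = -3 + \sqrt{2} \sqrt{t}$ ($o{\left(t \right)} = -3 + \sqrt{t + t} = -3 + \sqrt{2 t} = -3 + \sqrt{2} \sqrt{t}$)
$\left(o{\left(-24 \right)} + 4303\right) \left(\left(-156\right) \left(-5\right) + 1470\right) = \left(\left(-3 + \sqrt{2} \sqrt{-24}\right) + 4303\right) \left(\left(-156\right) \left(-5\right) + 1470\right) = \left(\left(-3 + \sqrt{2} \cdot 2 i \sqrt{6}\right) + 4303\right) \left(780 + 1470\right) = \left(\left(-3 + 4 i \sqrt{3}\right) + 4303\right) 2250 = \left(4300 + 4 i \sqrt{3}\right) 2250 = 9675000 + 9000 i \sqrt{3}$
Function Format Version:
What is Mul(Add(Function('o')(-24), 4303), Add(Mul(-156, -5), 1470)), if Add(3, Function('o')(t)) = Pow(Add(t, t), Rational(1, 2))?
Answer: Add(9675000, Mul(9000, I, Pow(3, Rational(1, 2)))) ≈ Add(9.6750e+6, Mul(15588., I))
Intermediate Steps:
Function('o')(t) = Add(-3, Mul(Pow(2, Rational(1, 2)), Pow(t, Rational(1, 2)))) (Function('o')(t) = Add(-3, Pow(Add(t, t), Rational(1, 2))) = Add(-3, Pow(Mul(2, t), Rational(1, 2))) = Add(-3, Mul(Pow(2, Rational(1, 2)), Pow(t, Rational(1, 2)))))
Mul(Add(Function('o')(-24), 4303), Add(Mul(-156, -5), 1470)) = Mul(Add(Add(-3, Mul(Pow(2, Rational(1, 2)), Pow(-24, Rational(1, 2)))), 4303), Add(Mul(-156, -5), 1470)) = Mul(Add(Add(-3, Mul(Pow(2, Rational(1, 2)), Mul(2, I, Pow(6, Rational(1, 2))))), 4303), Add(780, 1470)) = Mul(Add(Add(-3, Mul(4, I, Pow(3, Rational(1, 2)))), 4303), 2250) = Mul(Add(4300, Mul(4, I, Pow(3, Rational(1, 2)))), 2250) = Add(9675000, Mul(9000, I, Pow(3, Rational(1, 2))))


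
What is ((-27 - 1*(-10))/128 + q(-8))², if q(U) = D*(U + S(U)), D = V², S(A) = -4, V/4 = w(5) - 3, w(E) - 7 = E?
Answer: 3962778992929/16384 ≈ 2.4187e+8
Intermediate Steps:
w(E) = 7 + E
V = 36 (V = 4*((7 + 5) - 3) = 4*(12 - 3) = 4*9 = 36)
D = 1296 (D = 36² = 1296)
q(U) = -5184 + 1296*U (q(U) = 1296*(U - 4) = 1296*(-4 + U) = -5184 + 1296*U)
((-27 - 1*(-10))/128 + q(-8))² = ((-27 - 1*(-10))/128 + (-5184 + 1296*(-8)))² = ((-27 + 10)*(1/128) + (-5184 - 10368))² = (-17*1/128 - 15552)² = (-17/128 - 15552)² = (-1990673/128)² = 3962778992929/16384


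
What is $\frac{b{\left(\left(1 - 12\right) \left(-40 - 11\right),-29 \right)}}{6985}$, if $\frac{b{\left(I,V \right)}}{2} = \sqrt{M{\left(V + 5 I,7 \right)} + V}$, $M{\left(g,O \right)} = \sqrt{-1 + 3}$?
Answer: $\frac{2 \sqrt{-29 + \sqrt{2}}}{6985} \approx 0.0015039 i$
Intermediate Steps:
$M{\left(g,O \right)} = \sqrt{2}$
$b{\left(I,V \right)} = 2 \sqrt{V + \sqrt{2}}$ ($b{\left(I,V \right)} = 2 \sqrt{\sqrt{2} + V} = 2 \sqrt{V + \sqrt{2}}$)
$\frac{b{\left(\left(1 - 12\right) \left(-40 - 11\right),-29 \right)}}{6985} = \frac{2 \sqrt{-29 + \sqrt{2}}}{6985}$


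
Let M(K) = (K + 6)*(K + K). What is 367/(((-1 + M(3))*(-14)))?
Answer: -367/742 ≈ -0.49461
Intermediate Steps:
M(K) = 2*K*(6 + K) (M(K) = (6 + K)*(2*K) = 2*K*(6 + K))
367/(((-1 + M(3))*(-14))) = 367/(((-1 + 2*3*(6 + 3))*(-14))) = 367/(((-1 + 2*3*9)*(-14))) = 367/(((-1 + 54)*(-14))) = 367/((53*(-14))) = 367/(-742) = 367*(-1/742) = -367/742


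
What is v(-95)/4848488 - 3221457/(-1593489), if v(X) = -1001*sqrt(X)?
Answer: 1073819/531163 - 1001*I*sqrt(95)/4848488 ≈ 2.0216 - 0.0020123*I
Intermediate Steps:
v(-95)/4848488 - 3221457/(-1593489) = -1001*I*sqrt(95)/4848488 - 3221457/(-1593489) = -1001*I*sqrt(95)*(1/4848488) - 3221457*(-1/1593489) = -1001*I*sqrt(95)*(1/4848488) + 1073819/531163 = -1001*I*sqrt(95)/4848488 + 1073819/531163 = 1073819/531163 - 1001*I*sqrt(95)/4848488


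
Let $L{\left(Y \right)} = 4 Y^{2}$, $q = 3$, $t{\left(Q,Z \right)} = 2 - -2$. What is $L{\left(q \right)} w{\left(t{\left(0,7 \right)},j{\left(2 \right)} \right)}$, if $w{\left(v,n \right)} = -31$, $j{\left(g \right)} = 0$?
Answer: $-1116$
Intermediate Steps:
$t{\left(Q,Z \right)} = 4$ ($t{\left(Q,Z \right)} = 2 + 2 = 4$)
$L{\left(q \right)} w{\left(t{\left(0,7 \right)},j{\left(2 \right)} \right)} = 4 \cdot 3^{2} \left(-31\right) = 4 \cdot 9 \left(-31\right) = 36 \left(-31\right) = -1116$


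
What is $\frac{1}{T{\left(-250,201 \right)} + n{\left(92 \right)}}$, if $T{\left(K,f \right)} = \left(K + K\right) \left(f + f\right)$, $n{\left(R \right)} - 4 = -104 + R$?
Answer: $- \frac{1}{201008} \approx -4.9749 \cdot 10^{-6}$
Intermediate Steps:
$n{\left(R \right)} = -100 + R$ ($n{\left(R \right)} = 4 + \left(-104 + R\right) = -100 + R$)
$T{\left(K,f \right)} = 4 K f$ ($T{\left(K,f \right)} = 2 K 2 f = 4 K f$)
$\frac{1}{T{\left(-250,201 \right)} + n{\left(92 \right)}} = \frac{1}{4 \left(-250\right) 201 + \left(-100 + 92\right)} = \frac{1}{-201000 - 8} = \frac{1}{-201008} = - \frac{1}{201008}$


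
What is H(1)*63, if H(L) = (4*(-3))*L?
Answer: -756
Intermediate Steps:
H(L) = -12*L
H(1)*63 = -12*1*63 = -12*63 = -756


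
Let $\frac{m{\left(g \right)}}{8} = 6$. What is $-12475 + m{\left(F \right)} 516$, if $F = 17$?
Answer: $12293$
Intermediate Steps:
$m{\left(g \right)} = 48$ ($m{\left(g \right)} = 8 \cdot 6 = 48$)
$-12475 + m{\left(F \right)} 516 = -12475 + 48 \cdot 516 = -12475 + 24768 = 12293$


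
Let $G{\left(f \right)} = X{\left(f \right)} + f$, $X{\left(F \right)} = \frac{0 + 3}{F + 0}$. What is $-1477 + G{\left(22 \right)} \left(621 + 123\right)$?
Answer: $\frac{164917}{11} \approx 14992.0$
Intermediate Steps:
$X{\left(F \right)} = \frac{3}{F}$
$G{\left(f \right)} = f + \frac{3}{f}$ ($G{\left(f \right)} = \frac{3}{f} + f = f + \frac{3}{f}$)
$-1477 + G{\left(22 \right)} \left(621 + 123\right) = -1477 + \left(22 + \frac{3}{22}\right) \left(621 + 123\right) = -1477 + \left(22 + 3 \cdot \frac{1}{22}\right) 744 = -1477 + \left(22 + \frac{3}{22}\right) 744 = -1477 + \frac{487}{22} \cdot 744 = -1477 + \frac{181164}{11} = \frac{164917}{11}$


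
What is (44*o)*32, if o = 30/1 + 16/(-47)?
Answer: 1962752/47 ≈ 41761.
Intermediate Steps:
o = 1394/47 (o = 30*1 + 16*(-1/47) = 30 - 16/47 = 1394/47 ≈ 29.660)
(44*o)*32 = (44*(1394/47))*32 = (61336/47)*32 = 1962752/47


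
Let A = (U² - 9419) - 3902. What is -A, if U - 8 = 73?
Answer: 6760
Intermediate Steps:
U = 81 (U = 8 + 73 = 81)
A = -6760 (A = (81² - 9419) - 3902 = (6561 - 9419) - 3902 = -2858 - 3902 = -6760)
-A = -1*(-6760) = 6760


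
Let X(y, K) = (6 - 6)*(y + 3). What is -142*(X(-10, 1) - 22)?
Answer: 3124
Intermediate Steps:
X(y, K) = 0 (X(y, K) = 0*(3 + y) = 0)
-142*(X(-10, 1) - 22) = -142*(0 - 22) = -142*(-22) = 3124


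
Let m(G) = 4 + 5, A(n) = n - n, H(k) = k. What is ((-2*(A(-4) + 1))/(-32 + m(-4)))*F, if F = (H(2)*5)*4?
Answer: 80/23 ≈ 3.4783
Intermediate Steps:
A(n) = 0
m(G) = 9
F = 40 (F = (2*5)*4 = 10*4 = 40)
((-2*(A(-4) + 1))/(-32 + m(-4)))*F = ((-2*(0 + 1))/(-32 + 9))*40 = (-2*1/(-23))*40 = -2*(-1/23)*40 = (2/23)*40 = 80/23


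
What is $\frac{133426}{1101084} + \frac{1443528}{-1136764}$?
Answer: $- \frac{179721463861}{156459081522} \approx -1.1487$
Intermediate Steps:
$\frac{133426}{1101084} + \frac{1443528}{-1136764} = 133426 \cdot \frac{1}{1101084} + 1443528 \left(- \frac{1}{1136764}\right) = \frac{66713}{550542} - \frac{360882}{284191} = - \frac{179721463861}{156459081522}$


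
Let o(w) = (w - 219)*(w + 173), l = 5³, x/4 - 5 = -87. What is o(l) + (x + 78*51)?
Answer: -24362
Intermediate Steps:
x = -328 (x = 20 + 4*(-87) = 20 - 348 = -328)
l = 125
o(w) = (-219 + w)*(173 + w)
o(l) + (x + 78*51) = (-37887 + 125² - 46*125) + (-328 + 78*51) = (-37887 + 15625 - 5750) + (-328 + 3978) = -28012 + 3650 = -24362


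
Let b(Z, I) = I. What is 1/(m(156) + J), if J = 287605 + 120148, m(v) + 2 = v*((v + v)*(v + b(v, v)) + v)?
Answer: 1/15617751 ≈ 6.4030e-8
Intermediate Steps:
m(v) = -2 + v*(v + 4*v²) (m(v) = -2 + v*((v + v)*(v + v) + v) = -2 + v*((2*v)*(2*v) + v) = -2 + v*(4*v² + v) = -2 + v*(v + 4*v²))
J = 407753
1/(m(156) + J) = 1/((-2 + 156² + 4*156³) + 407753) = 1/((-2 + 24336 + 4*3796416) + 407753) = 1/((-2 + 24336 + 15185664) + 407753) = 1/(15209998 + 407753) = 1/15617751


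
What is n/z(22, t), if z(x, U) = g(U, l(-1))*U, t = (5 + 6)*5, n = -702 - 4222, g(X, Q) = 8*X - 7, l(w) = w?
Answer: -4924/23815 ≈ -0.20676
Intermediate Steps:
g(X, Q) = -7 + 8*X
n = -4924
t = 55 (t = 11*5 = 55)
z(x, U) = U*(-7 + 8*U) (z(x, U) = (-7 + 8*U)*U = U*(-7 + 8*U))
n/z(22, t) = -4924*1/(55*(-7 + 8*55)) = -4924*1/(55*(-7 + 440)) = -4924/(55*433) = -4924/23815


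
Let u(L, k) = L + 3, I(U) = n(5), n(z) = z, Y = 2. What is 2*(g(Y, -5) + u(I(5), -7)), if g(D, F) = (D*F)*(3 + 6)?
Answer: -164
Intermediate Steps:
I(U) = 5
u(L, k) = 3 + L
g(D, F) = 9*D*F (g(D, F) = (D*F)*9 = 9*D*F)
2*(g(Y, -5) + u(I(5), -7)) = 2*(9*2*(-5) + (3 + 5)) = 2*(-90 + 8) = 2*(-82) = -164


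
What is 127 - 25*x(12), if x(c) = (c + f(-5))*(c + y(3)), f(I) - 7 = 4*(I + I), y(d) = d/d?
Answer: 6952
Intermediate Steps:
y(d) = 1
f(I) = 7 + 8*I (f(I) = 7 + 4*(I + I) = 7 + 4*(2*I) = 7 + 8*I)
x(c) = (1 + c)*(-33 + c) (x(c) = (c + (7 + 8*(-5)))*(c + 1) = (c + (7 - 40))*(1 + c) = (c - 33)*(1 + c) = (-33 + c)*(1 + c) = (1 + c)*(-33 + c))
127 - 25*x(12) = 127 - 25*(-33 + 12² - 32*12) = 127 - 25*(-33 + 144 - 384) = 127 - 25*(-273) = 127 + 6825 = 6952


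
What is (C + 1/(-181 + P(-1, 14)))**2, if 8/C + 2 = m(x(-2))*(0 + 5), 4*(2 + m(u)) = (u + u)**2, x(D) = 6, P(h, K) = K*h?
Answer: 3364/1863225 ≈ 0.0018055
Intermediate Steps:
m(u) = -2 + u**2 (m(u) = -2 + (u + u)**2/4 = -2 + (2*u)**2/4 = -2 + (4*u**2)/4 = -2 + u**2)
C = 1/21 (C = 8/(-2 + (-2 + 6**2)*(0 + 5)) = 8/(-2 + (-2 + 36)*5) = 8/(-2 + 34*5) = 8/(-2 + 170) = 8/168 = 8*(1/168) = 1/21 ≈ 0.047619)
(C + 1/(-181 + P(-1, 14)))**2 = (1/21 + 1/(-181 + 14*(-1)))**2 = (1/21 + 1/(-181 - 14))**2 = (1/21 + 1/(-195))**2 = (1/21 - 1/195)**2 = (58/1365)**2 = 3364/1863225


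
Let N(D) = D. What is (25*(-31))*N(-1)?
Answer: 775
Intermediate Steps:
(25*(-31))*N(-1) = (25*(-31))*(-1) = -775*(-1) = 775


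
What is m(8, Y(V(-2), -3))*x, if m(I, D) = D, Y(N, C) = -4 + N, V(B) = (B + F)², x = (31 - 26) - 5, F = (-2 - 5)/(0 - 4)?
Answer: 0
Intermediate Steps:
F = 7/4 (F = -7/(-4) = -7*(-¼) = 7/4 ≈ 1.7500)
x = 0 (x = 5 - 5 = 0)
V(B) = (7/4 + B)² (V(B) = (B + 7/4)² = (7/4 + B)²)
m(8, Y(V(-2), -3))*x = (-4 + (7 + 4*(-2))²/16)*0 = (-4 + (7 - 8)²/16)*0 = (-4 + (1/16)*(-1)²)*0 = (-4 + (1/16)*1)*0 = (-4 + 1/16)*0 = -63/16*0 = 0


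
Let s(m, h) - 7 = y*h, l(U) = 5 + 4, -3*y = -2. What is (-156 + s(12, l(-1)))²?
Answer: 20449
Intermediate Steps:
y = ⅔ (y = -⅓*(-2) = ⅔ ≈ 0.66667)
l(U) = 9
s(m, h) = 7 + 2*h/3
(-156 + s(12, l(-1)))² = (-156 + (7 + (⅔)*9))² = (-156 + (7 + 6))² = (-156 + 13)² = (-143)² = 20449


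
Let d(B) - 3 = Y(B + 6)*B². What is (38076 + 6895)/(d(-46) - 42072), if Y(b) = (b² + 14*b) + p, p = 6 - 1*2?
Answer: 44971/2167035 ≈ 0.020752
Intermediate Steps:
p = 4 (p = 6 - 2 = 4)
Y(b) = 4 + b² + 14*b (Y(b) = (b² + 14*b) + 4 = 4 + b² + 14*b)
d(B) = 3 + B²*(88 + (6 + B)² + 14*B) (d(B) = 3 + (4 + (B + 6)² + 14*(B + 6))*B² = 3 + (4 + (6 + B)² + 14*(6 + B))*B² = 3 + (4 + (6 + B)² + (84 + 14*B))*B² = 3 + (88 + (6 + B)² + 14*B)*B² = 3 + B²*(88 + (6 + B)² + 14*B))
(38076 + 6895)/(d(-46) - 42072) = (38076 + 6895)/((3 + (-46)²*(88 + (6 - 46)² + 14*(-46))) - 42072) = 44971/((3 + 2116*(88 + (-40)² - 644)) - 42072) = 44971/((3 + 2116*(88 + 1600 - 644)) - 42072) = 44971/((3 + 2116*1044) - 42072) = 44971/((3 + 2209104) - 42072) = 44971/(2209107 - 42072) = 44971/2167035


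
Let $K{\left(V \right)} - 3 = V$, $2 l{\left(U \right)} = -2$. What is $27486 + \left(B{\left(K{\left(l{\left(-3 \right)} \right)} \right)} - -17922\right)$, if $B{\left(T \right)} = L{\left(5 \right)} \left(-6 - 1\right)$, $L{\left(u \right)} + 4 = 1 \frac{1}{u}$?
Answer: $\frac{227173}{5} \approx 45435.0$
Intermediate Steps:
$l{\left(U \right)} = -1$ ($l{\left(U \right)} = \frac{1}{2} \left(-2\right) = -1$)
$K{\left(V \right)} = 3 + V$
$L{\left(u \right)} = -4 + \frac{1}{u}$ ($L{\left(u \right)} = -4 + 1 \frac{1}{u} = -4 + \frac{1}{u}$)
$B{\left(T \right)} = \frac{133}{5}$ ($B{\left(T \right)} = \left(-4 + \frac{1}{5}\right) \left(-6 - 1\right) = \left(-4 + \frac{1}{5}\right) \left(-7\right) = \left(- \frac{19}{5}\right) \left(-7\right) = \frac{133}{5}$)
$27486 + \left(B{\left(K{\left(l{\left(-3 \right)} \right)} \right)} - -17922\right) = 27486 + \left(\frac{133}{5} - -17922\right) = 27486 + \left(\frac{133}{5} + 17922\right) = 27486 + \frac{89743}{5} = \frac{227173}{5}$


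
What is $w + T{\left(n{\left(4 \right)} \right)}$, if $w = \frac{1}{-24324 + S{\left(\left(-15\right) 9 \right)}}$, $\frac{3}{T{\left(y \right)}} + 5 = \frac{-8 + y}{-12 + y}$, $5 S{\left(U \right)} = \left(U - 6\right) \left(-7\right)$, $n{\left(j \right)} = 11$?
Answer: $- \frac{361939}{965064} \approx -0.37504$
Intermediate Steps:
$S{\left(U \right)} = \frac{42}{5} - \frac{7 U}{5}$ ($S{\left(U \right)} = \frac{\left(U - 6\right) \left(-7\right)}{5} = \frac{\left(-6 + U\right) \left(-7\right)}{5} = \frac{42 - 7 U}{5} = \frac{42}{5} - \frac{7 U}{5}$)
$T{\left(y \right)} = \frac{3}{-5 + \frac{-8 + y}{-12 + y}}$
$w = - \frac{5}{120633}$ ($w = \frac{1}{-24324 - \left(- \frac{42}{5} + \frac{7 \left(\left(-15\right) 9\right)}{5}\right)} = \frac{1}{-24324 + \left(\frac{42}{5} - -189\right)} = \frac{1}{-24324 + \left(\frac{42}{5} + 189\right)} = \frac{1}{-24324 + \frac{987}{5}} = \frac{1}{- \frac{120633}{5}} = - \frac{5}{120633} \approx -4.1448 \cdot 10^{-5}$)
$w + T{\left(n{\left(4 \right)} \right)} = - \frac{5}{120633} + \frac{3 \left(12 - 11\right)}{4 \left(-13 + 11\right)} = - \frac{5}{120633} + \frac{3 \left(12 - 11\right)}{4 \left(-2\right)} = - \frac{5}{120633} + \frac{3}{4} \left(- \frac{1}{2}\right) 1 = - \frac{5}{120633} - \frac{3}{8} = - \frac{361939}{965064}$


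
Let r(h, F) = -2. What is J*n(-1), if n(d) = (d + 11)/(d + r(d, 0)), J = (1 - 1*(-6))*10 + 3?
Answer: -730/3 ≈ -243.33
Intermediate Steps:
J = 73 (J = (1 + 6)*10 + 3 = 7*10 + 3 = 70 + 3 = 73)
n(d) = (11 + d)/(-2 + d) (n(d) = (d + 11)/(d - 2) = (11 + d)/(-2 + d))
J*n(-1) = 73*((11 - 1)/(-2 - 1)) = 73*(10/(-3)) = 73*(-⅓*10) = 73*(-10/3) = -730/3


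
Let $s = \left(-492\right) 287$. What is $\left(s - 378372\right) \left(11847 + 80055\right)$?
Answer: $-47750073552$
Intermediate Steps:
$s = -141204$
$\left(s - 378372\right) \left(11847 + 80055\right) = \left(-141204 - 378372\right) \left(11847 + 80055\right) = \left(-519576\right) 91902 = -47750073552$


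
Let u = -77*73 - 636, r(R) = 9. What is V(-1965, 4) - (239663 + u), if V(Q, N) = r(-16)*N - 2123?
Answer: -235493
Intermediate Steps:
u = -6257 (u = -5621 - 636 = -6257)
V(Q, N) = -2123 + 9*N (V(Q, N) = 9*N - 2123 = -2123 + 9*N)
V(-1965, 4) - (239663 + u) = (-2123 + 9*4) - (239663 - 6257) = (-2123 + 36) - 1*233406 = -2087 - 233406 = -235493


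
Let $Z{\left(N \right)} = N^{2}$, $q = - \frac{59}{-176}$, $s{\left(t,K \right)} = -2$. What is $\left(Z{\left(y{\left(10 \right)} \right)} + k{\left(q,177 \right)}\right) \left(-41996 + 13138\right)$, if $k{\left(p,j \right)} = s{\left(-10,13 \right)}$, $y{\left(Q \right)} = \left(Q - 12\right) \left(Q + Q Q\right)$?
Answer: $-1396669484$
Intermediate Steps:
$q = \frac{59}{176}$ ($q = \left(-59\right) \left(- \frac{1}{176}\right) = \frac{59}{176} \approx 0.33523$)
$y{\left(Q \right)} = \left(-12 + Q\right) \left(Q + Q^{2}\right)$
$k{\left(p,j \right)} = -2$
$\left(Z{\left(y{\left(10 \right)} \right)} + k{\left(q,177 \right)}\right) \left(-41996 + 13138\right) = \left(\left(10 \left(-12 + 10^{2} - 110\right)\right)^{2} - 2\right) \left(-41996 + 13138\right) = \left(\left(10 \left(-12 + 100 - 110\right)\right)^{2} - 2\right) \left(-28858\right) = \left(\left(10 \left(-22\right)\right)^{2} - 2\right) \left(-28858\right) = \left(\left(-220\right)^{2} - 2\right) \left(-28858\right) = \left(48400 - 2\right) \left(-28858\right) = 48398 \left(-28858\right) = -1396669484$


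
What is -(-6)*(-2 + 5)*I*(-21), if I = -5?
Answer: 1890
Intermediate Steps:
-(-6)*(-2 + 5)*I*(-21) = -(-6)*(-2 + 5)*(-5)*(-21) = -(-6)*3*(-5)*(-21) = -(-6)*(-15)*(-21) = -6*15*(-21) = -90*(-21) = 1890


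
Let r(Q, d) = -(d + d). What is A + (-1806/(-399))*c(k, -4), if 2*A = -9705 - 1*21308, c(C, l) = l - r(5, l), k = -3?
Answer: -591311/38 ≈ -15561.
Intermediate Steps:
r(Q, d) = -2*d
c(C, l) = 3*l (c(C, l) = l - (-2)*l = l + 2*l = 3*l)
A = -31013/2 (A = (-9705 - 1*21308)/2 = (-9705 - 21308)/2 = (1/2)*(-31013) = -31013/2 ≈ -15507.)
A + (-1806/(-399))*c(k, -4) = -31013/2 + (-1806/(-399))*(3*(-4)) = -31013/2 - 1806*(-1/399)*(-12) = -31013/2 + (86/19)*(-12) = -31013/2 - 1032/19 = -591311/38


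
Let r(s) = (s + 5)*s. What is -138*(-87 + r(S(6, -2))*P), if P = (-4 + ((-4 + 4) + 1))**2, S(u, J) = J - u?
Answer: -17802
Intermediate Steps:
r(s) = s*(5 + s) (r(s) = (5 + s)*s = s*(5 + s))
P = 9 (P = (-4 + (0 + 1))**2 = (-4 + 1)**2 = (-3)**2 = 9)
-138*(-87 + r(S(6, -2))*P) = -138*(-87 + ((-2 - 1*6)*(5 + (-2 - 1*6)))*9) = -138*(-87 + ((-2 - 6)*(5 + (-2 - 6)))*9) = -138*(-87 - 8*(5 - 8)*9) = -138*(-87 - 8*(-3)*9) = -138*(-87 + 24*9) = -138*(-87 + 216) = -138*129 = -17802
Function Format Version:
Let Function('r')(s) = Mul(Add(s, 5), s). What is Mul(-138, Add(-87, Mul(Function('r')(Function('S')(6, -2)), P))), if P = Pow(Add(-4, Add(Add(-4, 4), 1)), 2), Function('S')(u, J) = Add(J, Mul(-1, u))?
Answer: -17802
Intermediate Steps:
Function('r')(s) = Mul(s, Add(5, s)) (Function('r')(s) = Mul(Add(5, s), s) = Mul(s, Add(5, s)))
P = 9 (P = Pow(Add(-4, Add(0, 1)), 2) = Pow(Add(-4, 1), 2) = Pow(-3, 2) = 9)
Mul(-138, Add(-87, Mul(Function('r')(Function('S')(6, -2)), P))) = Mul(-138, Add(-87, Mul(Mul(Add(-2, Mul(-1, 6)), Add(5, Add(-2, Mul(-1, 6)))), 9))) = Mul(-138, Add(-87, Mul(Mul(Add(-2, -6), Add(5, Add(-2, -6))), 9))) = Mul(-138, Add(-87, Mul(Mul(-8, Add(5, -8)), 9))) = Mul(-138, Add(-87, Mul(Mul(-8, -3), 9))) = Mul(-138, Add(-87, Mul(24, 9))) = Mul(-138, Add(-87, 216)) = Mul(-138, 129) = -17802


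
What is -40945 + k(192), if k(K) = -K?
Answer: -41137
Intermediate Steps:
-40945 + k(192) = -40945 - 1*192 = -40945 - 192 = -41137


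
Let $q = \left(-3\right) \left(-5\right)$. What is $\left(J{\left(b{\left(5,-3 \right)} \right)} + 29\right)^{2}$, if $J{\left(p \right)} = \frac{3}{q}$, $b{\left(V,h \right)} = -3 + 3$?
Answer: $\frac{21316}{25} \approx 852.64$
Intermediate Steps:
$b{\left(V,h \right)} = 0$
$q = 15$
$J{\left(p \right)} = \frac{1}{5}$ ($J{\left(p \right)} = \frac{3}{15} = 3 \cdot \frac{1}{15} = \frac{1}{5}$)
$\left(J{\left(b{\left(5,-3 \right)} \right)} + 29\right)^{2} = \left(\frac{1}{5} + 29\right)^{2} = \left(\frac{146}{5}\right)^{2} = \frac{21316}{25}$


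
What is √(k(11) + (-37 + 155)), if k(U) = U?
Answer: √129 ≈ 11.358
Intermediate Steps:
√(k(11) + (-37 + 155)) = √(11 + (-37 + 155)) = √(11 + 118) = √129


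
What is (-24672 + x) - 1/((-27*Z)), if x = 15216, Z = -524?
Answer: -133783489/14148 ≈ -9456.0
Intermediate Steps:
(-24672 + x) - 1/((-27*Z)) = (-24672 + 15216) - 1/((-27*(-524))) = -9456 - 1/14148 = -133783489/14148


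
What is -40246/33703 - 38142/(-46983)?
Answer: -201792664/527822683 ≈ -0.38231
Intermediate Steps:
-40246/33703 - 38142/(-46983) = -40246*1/33703 - 38142*(-1/46983) = -40246/33703 + 12714/15661 = -201792664/527822683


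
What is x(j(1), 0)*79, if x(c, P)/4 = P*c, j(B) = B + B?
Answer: 0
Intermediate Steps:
j(B) = 2*B
x(c, P) = 4*P*c (x(c, P) = 4*(P*c) = 4*P*c)
x(j(1), 0)*79 = (4*0*(2*1))*79 = (4*0*2)*79 = 0*79 = 0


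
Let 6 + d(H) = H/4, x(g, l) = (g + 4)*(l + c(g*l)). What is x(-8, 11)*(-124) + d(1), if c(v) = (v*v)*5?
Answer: 76842281/4 ≈ 1.9211e+7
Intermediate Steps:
c(v) = 5*v² (c(v) = v²*5 = 5*v²)
x(g, l) = (4 + g)*(l + 5*g²*l²) (x(g, l) = (g + 4)*(l + 5*(g*l)²) = (4 + g)*(l + 5*(g²*l²)) = (4 + g)*(l + 5*g²*l²))
d(H) = -6 + H/4
x(-8, 11)*(-124) + d(1) = (11*(4 - 8 + 5*11*(-8)³ + 20*11*(-8)²))*(-124) + (-6 + (¼)*1) = (11*(4 - 8 + 5*11*(-512) + 20*11*64))*(-124) + (-6 + ¼) = (11*(4 - 8 - 28160 + 14080))*(-124) - 23/4 = (11*(-14084))*(-124) - 23/4 = -154924*(-124) - 23/4 = 19210576 - 23/4 = 76842281/4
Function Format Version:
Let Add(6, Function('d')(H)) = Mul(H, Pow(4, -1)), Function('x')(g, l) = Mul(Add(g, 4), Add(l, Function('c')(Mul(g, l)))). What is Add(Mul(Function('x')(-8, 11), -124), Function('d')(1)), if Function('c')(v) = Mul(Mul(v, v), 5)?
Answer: Rational(76842281, 4) ≈ 1.9211e+7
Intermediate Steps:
Function('c')(v) = Mul(5, Pow(v, 2)) (Function('c')(v) = Mul(Pow(v, 2), 5) = Mul(5, Pow(v, 2)))
Function('x')(g, l) = Mul(Add(4, g), Add(l, Mul(5, Pow(g, 2), Pow(l, 2)))) (Function('x')(g, l) = Mul(Add(g, 4), Add(l, Mul(5, Pow(Mul(g, l), 2)))) = Mul(Add(4, g), Add(l, Mul(5, Mul(Pow(g, 2), Pow(l, 2))))) = Mul(Add(4, g), Add(l, Mul(5, Pow(g, 2), Pow(l, 2)))))
Function('d')(H) = Add(-6, Mul(Rational(1, 4), H)) (Function('d')(H) = Add(-6, Mul(H, Pow(4, -1))) = Add(-6, Mul(H, Rational(1, 4))) = Add(-6, Mul(Rational(1, 4), H)))
Add(Mul(Function('x')(-8, 11), -124), Function('d')(1)) = Add(Mul(Mul(11, Add(4, -8, Mul(5, 11, Pow(-8, 3)), Mul(20, 11, Pow(-8, 2)))), -124), Add(-6, Mul(Rational(1, 4), 1))) = Add(Mul(Mul(11, Add(4, -8, Mul(5, 11, -512), Mul(20, 11, 64))), -124), Add(-6, Rational(1, 4))) = Add(Mul(Mul(11, Add(4, -8, -28160, 14080)), -124), Rational(-23, 4)) = Add(Mul(Mul(11, -14084), -124), Rational(-23, 4)) = Add(Mul(-154924, -124), Rational(-23, 4)) = Add(19210576, Rational(-23, 4)) = Rational(76842281, 4)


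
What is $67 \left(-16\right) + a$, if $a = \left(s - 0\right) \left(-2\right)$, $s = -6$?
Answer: $-1060$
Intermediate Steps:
$a = 12$ ($a = \left(-6 - 0\right) \left(-2\right) = \left(-6 + 0\right) \left(-2\right) = \left(-6\right) \left(-2\right) = 12$)
$67 \left(-16\right) + a = 67 \left(-16\right) + 12 = -1072 + 12 = -1060$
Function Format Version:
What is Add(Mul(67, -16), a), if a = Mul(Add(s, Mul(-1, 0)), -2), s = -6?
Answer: -1060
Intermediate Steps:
a = 12 (a = Mul(Add(-6, Mul(-1, 0)), -2) = Mul(Add(-6, 0), -2) = Mul(-6, -2) = 12)
Add(Mul(67, -16), a) = Add(Mul(67, -16), 12) = Add(-1072, 12) = -1060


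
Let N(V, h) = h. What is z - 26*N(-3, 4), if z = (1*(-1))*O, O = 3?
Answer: -107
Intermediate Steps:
z = -3 (z = (1*(-1))*3 = -1*3 = -3)
z - 26*N(-3, 4) = -3 - 26*4 = -3 - 104 = -107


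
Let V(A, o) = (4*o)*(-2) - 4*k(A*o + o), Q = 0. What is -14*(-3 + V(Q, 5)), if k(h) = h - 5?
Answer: 602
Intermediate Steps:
k(h) = -5 + h
V(A, o) = 20 - 12*o - 4*A*o (V(A, o) = (4*o)*(-2) - 4*(-5 + (A*o + o)) = -8*o - 4*(-5 + (o + A*o)) = -8*o - 4*(-5 + o + A*o) = -8*o + (20 - 4*o - 4*A*o) = 20 - 12*o - 4*A*o)
-14*(-3 + V(Q, 5)) = -14*(-3 + (20 - 12*5 - 4*0*5)) = -14*(-3 + (20 - 60 + 0)) = -14*(-3 - 40) = -14*(-43) = 602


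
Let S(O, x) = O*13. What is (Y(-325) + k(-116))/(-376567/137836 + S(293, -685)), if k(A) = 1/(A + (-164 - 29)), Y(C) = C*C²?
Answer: -86004723195608/9536117289 ≈ -9018.8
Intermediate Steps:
Y(C) = C³
S(O, x) = 13*O
k(A) = 1/(-193 + A) (k(A) = 1/(A - 193) = 1/(-193 + A))
(Y(-325) + k(-116))/(-376567/137836 + S(293, -685)) = ((-325)³ + 1/(-193 - 116))/(-376567/137836 + 13*293) = (-34328125 + 1/(-309))/(-376567*1/137836 + 3809) = (-34328125 - 1/309)/(-22151/8108 + 3809) = -10607390626/(309*30861221/8108) = -10607390626/309*8108/30861221 = -86004723195608/9536117289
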